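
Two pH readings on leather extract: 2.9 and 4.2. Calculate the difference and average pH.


Difference = |2.9 - 4.2| = 1.3
Average = (2.9 + 4.2) / 2 = 3.55


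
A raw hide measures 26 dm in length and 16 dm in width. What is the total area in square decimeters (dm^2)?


416 dm^2

Area = length x width
Area = 26 x 16 = 416 dm^2


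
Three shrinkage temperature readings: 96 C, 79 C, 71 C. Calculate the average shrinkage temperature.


82.0 C

Average = (96 + 79 + 71) / 3
Average = 246 / 3 = 82.0 C


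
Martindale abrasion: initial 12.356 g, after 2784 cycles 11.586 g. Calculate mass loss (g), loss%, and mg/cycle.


Loss = 12.356 - 11.586 = 0.770 g
Loss% = 0.770 / 12.356 x 100 = 6.23%
Rate = 0.770 / 2784 x 1000 = 0.277 mg/cycle


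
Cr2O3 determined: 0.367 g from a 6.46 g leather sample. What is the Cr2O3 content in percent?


Cr2O3% = 0.367 / 6.46 x 100
Cr2O3% = 5.68%


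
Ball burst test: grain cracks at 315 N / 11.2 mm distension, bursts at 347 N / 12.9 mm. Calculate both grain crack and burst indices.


Crack index = 28.1 N/mm
Burst index = 26.9 N/mm


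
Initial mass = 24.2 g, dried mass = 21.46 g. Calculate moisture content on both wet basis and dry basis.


Wet basis = 11.3%
Dry basis = 12.8%

Moisture lost = 24.2 - 21.46 = 2.74 g
Wet basis MC = 2.74 / 24.2 x 100 = 11.3%
Dry basis MC = 2.74 / 21.46 x 100 = 12.8%


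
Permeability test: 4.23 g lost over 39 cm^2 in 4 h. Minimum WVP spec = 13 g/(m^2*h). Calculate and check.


WVP = 4.23 / (39 x 4) x 10000 = 271.15 g/(m^2*h)
Minimum: 13 g/(m^2*h)
Meets spec: Yes


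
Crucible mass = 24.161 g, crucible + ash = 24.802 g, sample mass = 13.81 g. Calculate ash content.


Ash mass = 0.641 g
Ash content = 4.64%

Ash mass = 24.802 - 24.161 = 0.641 g
Ash% = 0.641 / 13.81 x 100 = 4.64%


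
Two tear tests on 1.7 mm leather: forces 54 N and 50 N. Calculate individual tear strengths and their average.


Tear 1 = 54 / 1.7 = 31.8 N/mm
Tear 2 = 50 / 1.7 = 29.4 N/mm
Average = (31.8 + 29.4) / 2 = 30.6 N/mm


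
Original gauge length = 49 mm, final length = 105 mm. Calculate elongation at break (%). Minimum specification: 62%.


Extension = 105 - 49 = 56 mm
Elongation = 56 / 49 x 100 = 114.3%
Minimum required: 62%
Meets specification: Yes


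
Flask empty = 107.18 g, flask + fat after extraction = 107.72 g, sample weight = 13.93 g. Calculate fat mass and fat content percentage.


Fat mass = 107.72 - 107.18 = 0.54 g
Fat% = 0.54 / 13.93 x 100 = 3.9%


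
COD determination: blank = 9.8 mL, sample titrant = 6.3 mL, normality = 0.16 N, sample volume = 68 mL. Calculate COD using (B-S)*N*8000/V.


COD = (9.8 - 6.3) x 0.16 x 8000 / 68
COD = 3.5 x 0.16 x 8000 / 68
COD = 65.9 mg/L


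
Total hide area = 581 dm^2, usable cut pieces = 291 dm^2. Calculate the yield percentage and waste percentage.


Yield = 291 / 581 x 100 = 50.1%
Waste = 581 - 291 = 290 dm^2
Waste% = 100 - 50.1 = 49.9%


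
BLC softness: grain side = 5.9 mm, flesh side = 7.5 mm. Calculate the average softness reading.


6.70 mm

Average = (5.9 + 7.5) / 2
Average = 6.70 mm


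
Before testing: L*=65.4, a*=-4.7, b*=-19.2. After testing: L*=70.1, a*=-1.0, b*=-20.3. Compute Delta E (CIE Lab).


Delta E = 6.08

dL = 70.1 - 65.4 = 4.7
da = -1.0 - (-4.7) = 3.7
db = -20.3 - (-19.2) = -1.1
dE = sqrt((4.7)^2 + (3.7)^2 + (-1.1)^2) = 6.08


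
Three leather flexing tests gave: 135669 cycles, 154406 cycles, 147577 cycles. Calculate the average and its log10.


Average = (135669 + 154406 + 147577) / 3 = 145884 cycles
log10(145884) = 5.16


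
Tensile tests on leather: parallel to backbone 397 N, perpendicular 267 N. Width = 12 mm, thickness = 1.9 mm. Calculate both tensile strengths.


Area = 12 x 1.9 = 22.8 mm^2
TS (parallel) = 397 / 22.8 = 17.41 N/mm^2
TS (perpendicular) = 267 / 22.8 = 11.71 N/mm^2


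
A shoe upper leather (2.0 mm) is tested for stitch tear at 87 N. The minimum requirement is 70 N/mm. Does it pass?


STS = 43.5 N/mm
Passes: No

STS = 87 / 2.0 = 43.5 N/mm
Minimum required: 70 N/mm
Passes: No


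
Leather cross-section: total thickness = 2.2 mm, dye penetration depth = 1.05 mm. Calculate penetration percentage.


47.7%

Penetration% = 1.05 / 2.2 x 100
Penetration = 47.7%


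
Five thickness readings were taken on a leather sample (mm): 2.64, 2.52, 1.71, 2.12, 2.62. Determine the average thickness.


2.32 mm

Sum = 2.64 + 2.52 + 1.71 + 2.12 + 2.62 = 11.61
Average = 11.61 / 5 = 2.32 mm


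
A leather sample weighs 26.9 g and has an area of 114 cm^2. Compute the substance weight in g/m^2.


2359.6 g/m^2

Substance weight = mass / area x 10000
SW = 26.9 / 114 x 10000
SW = 2359.6 g/m^2


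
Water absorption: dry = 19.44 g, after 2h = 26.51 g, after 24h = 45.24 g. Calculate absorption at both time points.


WA (2h) = (26.51 - 19.44) / 19.44 x 100 = 36.4%
WA (24h) = (45.24 - 19.44) / 19.44 x 100 = 132.7%


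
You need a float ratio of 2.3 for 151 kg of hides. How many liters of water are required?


347.3 L

Water = hide weight x target ratio
Water = 151 x 2.3 = 347.3 L


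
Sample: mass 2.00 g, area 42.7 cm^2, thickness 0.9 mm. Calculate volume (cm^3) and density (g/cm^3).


Volume = 3.843 cm^3
Density = 0.520 g/cm^3

Thickness in cm = 0.9 / 10 = 0.09 cm
Volume = 42.7 x 0.09 = 3.843 cm^3
Density = 2.00 / 3.843 = 0.520 g/cm^3


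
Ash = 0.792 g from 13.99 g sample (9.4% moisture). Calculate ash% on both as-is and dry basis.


As-is ash% = 0.792 / 13.99 x 100 = 5.66%
Dry mass = 13.99 x (100 - 9.4) / 100 = 12.67494 g
Dry-basis ash% = 0.792 / 12.67494 x 100 = 6.25%


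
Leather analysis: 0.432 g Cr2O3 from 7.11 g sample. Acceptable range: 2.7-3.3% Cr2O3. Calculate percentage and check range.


Cr2O3% = 0.432 / 7.11 x 100 = 6.08%
Acceptable range: 2.7 to 3.3%
Within range: No


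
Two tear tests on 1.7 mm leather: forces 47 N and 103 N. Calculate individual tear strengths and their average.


Tear 1 = 47 / 1.7 = 27.6 N/mm
Tear 2 = 103 / 1.7 = 60.6 N/mm
Average = (27.6 + 60.6) / 2 = 44.1 N/mm


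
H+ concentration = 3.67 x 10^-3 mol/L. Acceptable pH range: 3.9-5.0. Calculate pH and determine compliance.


pH = -log10(3.67 x 10^-3) = 2.44
Range: 3.9 to 5.0
Compliant: No


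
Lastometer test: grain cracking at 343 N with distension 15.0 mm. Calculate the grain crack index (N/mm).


22.9 N/mm


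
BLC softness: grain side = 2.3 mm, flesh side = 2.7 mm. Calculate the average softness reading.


2.50 mm


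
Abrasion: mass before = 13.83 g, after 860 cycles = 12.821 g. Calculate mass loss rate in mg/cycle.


1.173 mg/cycle

Mass loss = 13.83 - 12.821 = 1.009 g
Rate = 1.009 / 860 x 1000 = 1.173 mg/cycle


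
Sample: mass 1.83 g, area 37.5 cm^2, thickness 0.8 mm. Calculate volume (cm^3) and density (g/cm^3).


Thickness in cm = 0.8 / 10 = 0.08 cm
Volume = 37.5 x 0.08 = 3.000 cm^3
Density = 1.83 / 3.000 = 0.610 g/cm^3


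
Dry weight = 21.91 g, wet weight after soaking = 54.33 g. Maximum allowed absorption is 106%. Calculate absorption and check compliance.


WA = (54.33 - 21.91) / 21.91 x 100 = 148.0%
Maximum allowed: 106%
Compliant: No


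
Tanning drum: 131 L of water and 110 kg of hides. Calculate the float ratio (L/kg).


Float ratio = water / hide weight
Ratio = 131 / 110 = 1.2


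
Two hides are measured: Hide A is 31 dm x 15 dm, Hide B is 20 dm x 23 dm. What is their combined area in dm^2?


Hide A area = 31 x 15 = 465 dm^2
Hide B area = 20 x 23 = 460 dm^2
Total = 465 + 460 = 925 dm^2


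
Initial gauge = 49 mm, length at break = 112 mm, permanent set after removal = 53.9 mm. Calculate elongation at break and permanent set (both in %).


Elongation at break = 128.6%
Permanent set = 10.0%


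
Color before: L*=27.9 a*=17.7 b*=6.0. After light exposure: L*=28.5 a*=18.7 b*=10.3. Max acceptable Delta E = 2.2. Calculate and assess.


dL = 0.6, da = 1.0, db = 4.3
dE = sqrt((0.6)^2 + (1.0)^2 + (4.3)^2) = 4.46
Max = 2.2
Passes: No


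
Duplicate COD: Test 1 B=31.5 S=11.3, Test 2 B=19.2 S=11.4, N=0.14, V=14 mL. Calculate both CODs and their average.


COD1 = 1616.0 mg/L
COD2 = 624.0 mg/L
Average = 1120.0 mg/L


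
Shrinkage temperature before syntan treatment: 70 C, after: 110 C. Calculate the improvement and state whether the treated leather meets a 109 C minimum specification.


Improvement = 40 C
Meets 109 C spec: Yes


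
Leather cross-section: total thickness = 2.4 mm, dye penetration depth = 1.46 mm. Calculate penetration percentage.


Penetration% = 1.46 / 2.4 x 100
Penetration = 60.8%


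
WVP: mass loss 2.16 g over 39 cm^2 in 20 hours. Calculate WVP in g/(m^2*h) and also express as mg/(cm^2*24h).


WVP = 27.69 g/(m^2*h)
Daily rate = 66.46 mg/(cm^2*24h)

WVP = 2.16 / (39 x 20) x 10000 = 27.69 g/(m^2*h)
Mass loss in mg = 2.16 x 1000 = 2160 mg
Per cm^2 per 24h in mg: 2160 x 24 / (39 x 20) = 51840 / 780 = 66.46 mg/(cm^2*24h)


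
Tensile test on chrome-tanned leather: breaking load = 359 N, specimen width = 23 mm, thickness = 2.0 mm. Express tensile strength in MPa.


Cross-section = 23 x 2.0 = 46.0 mm^2
TS = 359 / 46.0 = 7.80 MPa
(1 N/mm^2 = 1 MPa)


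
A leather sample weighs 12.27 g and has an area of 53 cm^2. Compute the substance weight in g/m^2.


2315.1 g/m^2


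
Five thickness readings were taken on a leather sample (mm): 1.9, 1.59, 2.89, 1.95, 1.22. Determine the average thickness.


1.91 mm


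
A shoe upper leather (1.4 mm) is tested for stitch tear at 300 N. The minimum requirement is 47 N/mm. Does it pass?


STS = 300 / 1.4 = 214.3 N/mm
Minimum required: 47 N/mm
Passes: Yes


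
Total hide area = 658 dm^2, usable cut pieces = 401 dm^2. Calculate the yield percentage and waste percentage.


Yield = 401 / 658 x 100 = 60.9%
Waste = 658 - 401 = 257 dm^2
Waste% = 100 - 60.9 = 39.1%


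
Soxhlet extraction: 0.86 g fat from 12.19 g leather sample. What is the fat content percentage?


Fat content = 0.86 / 12.19 x 100
Fat = 7.1%


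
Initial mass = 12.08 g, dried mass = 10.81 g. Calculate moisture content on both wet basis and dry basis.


Moisture lost = 12.08 - 10.81 = 1.27 g
Wet basis MC = 1.27 / 12.08 x 100 = 10.5%
Dry basis MC = 1.27 / 10.81 x 100 = 11.7%


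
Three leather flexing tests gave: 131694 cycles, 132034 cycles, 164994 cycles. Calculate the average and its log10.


Average = 142907 cycles
log10 = 5.16


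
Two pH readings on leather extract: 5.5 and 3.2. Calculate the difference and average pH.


Difference = 2.3
Average pH = 4.35

Difference = |5.5 - 3.2| = 2.3
Average = (5.5 + 3.2) / 2 = 4.35


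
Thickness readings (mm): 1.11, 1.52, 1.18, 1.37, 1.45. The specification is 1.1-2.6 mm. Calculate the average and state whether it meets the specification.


Sum = 6.63
Average = 6.63 / 5 = 1.33 mm
Specification range: 1.1 to 2.6 mm
Within spec: Yes


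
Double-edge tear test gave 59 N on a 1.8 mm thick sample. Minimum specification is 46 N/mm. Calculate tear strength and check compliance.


Tear strength = 59 / 1.8 = 32.8 N/mm
Required minimum = 46 N/mm
Compliant: No


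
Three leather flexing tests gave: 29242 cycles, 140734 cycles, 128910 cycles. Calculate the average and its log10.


Average = (29242 + 140734 + 128910) / 3 = 99629 cycles
log10(99629) = 5.00


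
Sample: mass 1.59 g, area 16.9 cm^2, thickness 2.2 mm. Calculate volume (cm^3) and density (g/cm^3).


Volume = 3.718 cm^3
Density = 0.428 g/cm^3


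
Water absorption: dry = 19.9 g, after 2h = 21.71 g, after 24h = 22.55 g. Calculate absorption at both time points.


WA (2h) = (21.71 - 19.9) / 19.9 x 100 = 9.1%
WA (24h) = (22.55 - 19.9) / 19.9 x 100 = 13.3%


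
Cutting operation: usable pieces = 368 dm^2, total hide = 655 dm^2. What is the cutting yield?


Yield = usable / total x 100
Yield = 368 / 655 x 100 = 56.2%


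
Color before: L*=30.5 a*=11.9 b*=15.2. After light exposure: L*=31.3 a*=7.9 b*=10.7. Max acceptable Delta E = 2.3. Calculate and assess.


Delta E = 6.07
Passes: No


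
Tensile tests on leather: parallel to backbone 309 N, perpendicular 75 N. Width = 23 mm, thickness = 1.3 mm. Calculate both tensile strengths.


Parallel = 10.33 N/mm^2
Perpendicular = 2.51 N/mm^2

Area = 23 x 1.3 = 29.9 mm^2
TS (parallel) = 309 / 29.9 = 10.33 N/mm^2
TS (perpendicular) = 75 / 29.9 = 2.51 N/mm^2


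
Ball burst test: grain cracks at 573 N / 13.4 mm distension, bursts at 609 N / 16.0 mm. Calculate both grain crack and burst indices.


Crack index = 573 / 13.4 = 42.8 N/mm
Burst index = 609 / 16.0 = 38.1 N/mm


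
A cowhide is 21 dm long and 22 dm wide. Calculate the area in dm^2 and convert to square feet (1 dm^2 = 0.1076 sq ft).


Area = 21 x 22 = 462 dm^2
Conversion: 462 x 0.1076 = 49.71 sq ft


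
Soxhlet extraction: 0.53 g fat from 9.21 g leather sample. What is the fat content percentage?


5.8%

Fat content = 0.53 / 9.21 x 100
Fat = 5.8%


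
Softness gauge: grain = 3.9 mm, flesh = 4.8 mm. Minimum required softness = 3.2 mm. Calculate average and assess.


Average = (3.9 + 4.8) / 2 = 4.35 mm
Minimum = 3.2 mm
Meets requirement: Yes


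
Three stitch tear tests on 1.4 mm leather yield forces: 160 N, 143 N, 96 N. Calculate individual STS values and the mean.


STS1 = 114.3 N/mm
STS2 = 102.1 N/mm
STS3 = 68.6 N/mm
Mean = 95.0 N/mm

STS1 = 160 / 1.4 = 114.3 N/mm
STS2 = 143 / 1.4 = 102.1 N/mm
STS3 = 96 / 1.4 = 68.6 N/mm
Mean = (114.3 + 102.1 + 68.6) / 3 = 95.0 N/mm


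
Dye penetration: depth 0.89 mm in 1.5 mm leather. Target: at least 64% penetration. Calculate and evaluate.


Penetration = 0.89 / 1.5 x 100 = 59.3%
Target: 64%
Meets target: No


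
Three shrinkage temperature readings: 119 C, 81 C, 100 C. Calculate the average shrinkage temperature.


100.0 C


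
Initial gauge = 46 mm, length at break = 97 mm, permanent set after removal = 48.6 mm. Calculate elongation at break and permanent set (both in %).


Elongation at break = (97 - 46) / 46 x 100 = 110.9%
Permanent set = (48.6 - 46) / 46 x 100 = 5.7%


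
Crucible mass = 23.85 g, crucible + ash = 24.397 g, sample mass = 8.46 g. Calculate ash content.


Ash mass = 0.547 g
Ash content = 6.47%

Ash mass = 24.397 - 23.85 = 0.547 g
Ash% = 0.547 / 8.46 x 100 = 6.47%


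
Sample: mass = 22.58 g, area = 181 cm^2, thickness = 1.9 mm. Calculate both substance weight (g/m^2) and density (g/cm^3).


SW = 22.58 / 181 x 10000 = 1247.5 g/m^2
Volume = 181 x 1.9 / 10 = 34.39 cm^3
Density = 22.58 / 34.39 = 0.657 g/cm^3


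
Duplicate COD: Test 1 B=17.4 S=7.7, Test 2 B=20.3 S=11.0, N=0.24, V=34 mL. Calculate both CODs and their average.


COD1 = (17.4 - 7.7) x 0.24 x 8000 / 34 = 547.8 mg/L
COD2 = (20.3 - 11.0) x 0.24 x 8000 / 34 = 525.2 mg/L
Average = (547.8 + 525.2) / 2 = 536.5 mg/L


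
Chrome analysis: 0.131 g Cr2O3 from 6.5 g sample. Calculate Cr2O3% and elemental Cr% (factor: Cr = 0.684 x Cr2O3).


Cr2O3 = 2.02%
Cr = 1.38%

Cr2O3% = 0.131 / 6.5 x 100 = 2.02%
Cr% = 2.02 x 0.684 = 1.38%


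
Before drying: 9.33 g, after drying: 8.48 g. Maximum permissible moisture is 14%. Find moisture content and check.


MC = (9.33 - 8.48) / 9.33 x 100 = 9.1%
Maximum: 14%
Acceptable: Yes


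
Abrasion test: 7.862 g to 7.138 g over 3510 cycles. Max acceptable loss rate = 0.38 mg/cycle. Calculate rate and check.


Loss = 7.862 - 7.138 = 0.724 g
Rate = 0.724 g / 3510 cycles x 1000 = 0.206 mg/cycle
Max = 0.38 mg/cycle
Passes: Yes


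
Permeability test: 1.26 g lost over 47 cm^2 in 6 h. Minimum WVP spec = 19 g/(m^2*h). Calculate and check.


WVP = 44.68 g/(m^2*h)
Meets specification: Yes

WVP = 1.26 / (47 x 6) x 10000 = 44.68 g/(m^2*h)
Minimum: 19 g/(m^2*h)
Meets spec: Yes


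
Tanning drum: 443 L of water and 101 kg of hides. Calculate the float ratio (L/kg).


Float ratio = water / hide weight
Ratio = 443 / 101 = 4.4


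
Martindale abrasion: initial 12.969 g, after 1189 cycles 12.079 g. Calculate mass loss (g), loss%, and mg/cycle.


Mass loss = 0.890 g
Loss = 6.86%
Rate = 0.749 mg/cycle


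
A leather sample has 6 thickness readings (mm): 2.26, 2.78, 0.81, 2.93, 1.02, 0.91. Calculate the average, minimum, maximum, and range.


Sum = 10.71
Average = 10.71 / 6 = 1.79 mm
Minimum = 0.81 mm
Maximum = 2.93 mm
Range = 2.93 - 0.81 = 2.12 mm


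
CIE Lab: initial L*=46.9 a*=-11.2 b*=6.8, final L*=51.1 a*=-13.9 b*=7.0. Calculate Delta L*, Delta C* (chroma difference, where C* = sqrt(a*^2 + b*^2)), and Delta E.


Delta L* = 51.1 - 46.9 = 4.2
C1* = sqrt((-11.2)^2 + (6.8)^2) = 13.103
C2* = sqrt((-13.9)^2 + (7.0)^2) = 15.563
Delta C* = 15.563 - 13.103 = 2.46
Delta E = sqrt((4.2)^2 + (-2.7)^2 + (0.2)^2) = 5.00


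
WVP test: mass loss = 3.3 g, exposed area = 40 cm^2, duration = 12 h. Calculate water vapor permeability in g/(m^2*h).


WVP = mass_loss / (area x time) x 10000
WVP = 3.3 / (40 x 12) x 10000
WVP = 3.3 / 480 x 10000 = 68.75 g/(m^2*h)


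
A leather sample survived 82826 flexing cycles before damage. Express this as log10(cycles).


log10(82826) = 4.92


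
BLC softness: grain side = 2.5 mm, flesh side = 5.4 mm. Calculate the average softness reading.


Average = (2.5 + 5.4) / 2
Average = 3.95 mm


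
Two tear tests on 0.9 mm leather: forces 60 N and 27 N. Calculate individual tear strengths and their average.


Tear 1 = 60 / 0.9 = 66.7 N/mm
Tear 2 = 27 / 0.9 = 30.0 N/mm
Average = (66.7 + 30.0) / 2 = 48.4 N/mm


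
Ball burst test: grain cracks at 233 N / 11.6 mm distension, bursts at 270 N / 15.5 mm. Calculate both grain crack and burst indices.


Crack index = 233 / 11.6 = 20.1 N/mm
Burst index = 270 / 15.5 = 17.4 N/mm


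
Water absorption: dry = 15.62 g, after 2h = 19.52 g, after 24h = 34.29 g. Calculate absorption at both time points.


WA (2h) = (19.52 - 15.62) / 15.62 x 100 = 25.0%
WA (24h) = (34.29 - 15.62) / 15.62 x 100 = 119.5%


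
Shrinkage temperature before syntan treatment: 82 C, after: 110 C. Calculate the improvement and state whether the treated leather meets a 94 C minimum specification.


Improvement = 110 - 82 = 28 C
Spec check: 110 C >= 94 C? Yes


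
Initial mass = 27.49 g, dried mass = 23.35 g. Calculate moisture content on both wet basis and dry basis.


Moisture lost = 27.49 - 23.35 = 4.14 g
Wet basis MC = 4.14 / 27.49 x 100 = 15.1%
Dry basis MC = 4.14 / 23.35 x 100 = 17.7%


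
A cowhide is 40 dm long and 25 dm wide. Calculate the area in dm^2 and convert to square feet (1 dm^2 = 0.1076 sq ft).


1000 dm^2
107.60 sq ft

Area = 40 x 25 = 1000 dm^2
Conversion: 1000 x 0.1076 = 107.60 sq ft


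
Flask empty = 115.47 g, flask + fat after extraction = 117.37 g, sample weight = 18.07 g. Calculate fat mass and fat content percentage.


Fat mass = 1.90 g
Fat content = 10.5%

Fat mass = 117.37 - 115.47 = 1.90 g
Fat% = 1.90 / 18.07 x 100 = 10.5%


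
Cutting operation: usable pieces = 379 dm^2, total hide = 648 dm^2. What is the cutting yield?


Yield = usable / total x 100
Yield = 379 / 648 x 100 = 58.5%


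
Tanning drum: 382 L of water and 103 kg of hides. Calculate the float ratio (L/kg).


3.7

Float ratio = water / hide weight
Ratio = 382 / 103 = 3.7


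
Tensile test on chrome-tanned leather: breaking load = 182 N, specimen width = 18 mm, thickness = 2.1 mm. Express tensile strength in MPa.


Cross-section = 18 x 2.1 = 37.8 mm^2
TS = 182 / 37.8 = 4.81 MPa
(1 N/mm^2 = 1 MPa)


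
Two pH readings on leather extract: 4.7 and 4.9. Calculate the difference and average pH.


Difference = 0.2
Average pH = 4.80


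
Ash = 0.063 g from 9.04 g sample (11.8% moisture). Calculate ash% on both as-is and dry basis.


As-is ash% = 0.063 / 9.04 x 100 = 0.70%
Dry mass = 9.04 x (100 - 11.8) / 100 = 7.97328 g
Dry-basis ash% = 0.063 / 7.97328 x 100 = 0.79%


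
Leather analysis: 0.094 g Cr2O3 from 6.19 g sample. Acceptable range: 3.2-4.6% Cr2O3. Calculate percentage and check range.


Cr2O3% = 0.094 / 6.19 x 100 = 1.52%
Acceptable range: 3.2 to 4.6%
Within range: No


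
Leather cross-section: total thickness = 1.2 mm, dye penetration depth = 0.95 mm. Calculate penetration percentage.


79.2%

Penetration% = 0.95 / 1.2 x 100
Penetration = 79.2%


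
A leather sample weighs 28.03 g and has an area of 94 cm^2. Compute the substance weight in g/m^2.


Substance weight = mass / area x 10000
SW = 28.03 / 94 x 10000
SW = 2981.9 g/m^2


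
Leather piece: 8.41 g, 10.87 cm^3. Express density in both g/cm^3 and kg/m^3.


0.774 g/cm^3
774 kg/m^3

Density = 8.41 / 10.87 = 0.774 g/cm^3
Convert: 0.774 x 1000 = 774 kg/m^3


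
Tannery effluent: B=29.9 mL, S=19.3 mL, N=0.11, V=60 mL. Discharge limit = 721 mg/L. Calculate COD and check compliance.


COD = 155.5 mg/L
Compliant: Yes


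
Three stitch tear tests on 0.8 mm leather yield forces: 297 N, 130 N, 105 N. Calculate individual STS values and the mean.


STS1 = 297 / 0.8 = 371.3 N/mm
STS2 = 130 / 0.8 = 162.5 N/mm
STS3 = 105 / 0.8 = 131.3 N/mm
Mean = (371.3 + 162.5 + 131.3) / 3 = 221.7 N/mm


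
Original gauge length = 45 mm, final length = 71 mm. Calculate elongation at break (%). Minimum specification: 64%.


Extension = 71 - 45 = 26 mm
Elongation = 26 / 45 x 100 = 57.8%
Minimum required: 64%
Meets specification: No


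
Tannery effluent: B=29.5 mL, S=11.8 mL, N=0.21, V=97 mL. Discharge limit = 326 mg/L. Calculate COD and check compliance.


COD = 306.6 mg/L
Compliant: Yes


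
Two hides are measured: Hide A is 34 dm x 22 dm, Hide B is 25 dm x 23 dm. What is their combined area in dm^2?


Hide A area = 34 x 22 = 748 dm^2
Hide B area = 25 x 23 = 575 dm^2
Total = 748 + 575 = 1323 dm^2


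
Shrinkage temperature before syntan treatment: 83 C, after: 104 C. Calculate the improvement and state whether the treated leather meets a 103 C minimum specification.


Improvement = 104 - 83 = 21 C
Spec check: 104 C >= 103 C? Yes


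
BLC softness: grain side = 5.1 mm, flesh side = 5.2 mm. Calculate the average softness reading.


Average = (5.1 + 5.2) / 2
Average = 5.15 mm


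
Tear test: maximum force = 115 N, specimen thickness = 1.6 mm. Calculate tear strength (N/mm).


71.9 N/mm


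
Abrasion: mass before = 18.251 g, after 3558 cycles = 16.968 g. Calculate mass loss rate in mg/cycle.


Mass loss = 18.251 - 16.968 = 1.283 g
Rate = 1.283 / 3558 x 1000 = 0.361 mg/cycle


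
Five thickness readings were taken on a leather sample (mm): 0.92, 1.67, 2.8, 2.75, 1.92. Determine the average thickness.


2.01 mm

Sum = 0.92 + 1.67 + 2.8 + 2.75 + 1.92 = 10.06
Average = 10.06 / 5 = 2.01 mm


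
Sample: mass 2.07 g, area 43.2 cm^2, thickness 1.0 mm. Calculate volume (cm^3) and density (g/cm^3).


Thickness in cm = 1.0 / 10 = 0.10 cm
Volume = 43.2 x 0.10 = 4.320 cm^3
Density = 2.07 / 4.320 = 0.479 g/cm^3


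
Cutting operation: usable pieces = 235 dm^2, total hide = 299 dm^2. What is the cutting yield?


78.6%


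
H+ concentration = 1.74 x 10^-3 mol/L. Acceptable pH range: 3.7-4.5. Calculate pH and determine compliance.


pH = 2.76
Compliant: No

pH = -log10(1.74 x 10^-3) = 2.76
Range: 3.7 to 4.5
Compliant: No


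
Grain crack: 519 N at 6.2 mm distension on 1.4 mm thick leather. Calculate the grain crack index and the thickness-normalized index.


Crack index = 83.7 N/mm
Normalized index = 59.8 N/mm per mm


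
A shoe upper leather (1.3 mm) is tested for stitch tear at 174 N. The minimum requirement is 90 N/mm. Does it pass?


STS = 174 / 1.3 = 133.8 N/mm
Minimum required: 90 N/mm
Passes: Yes


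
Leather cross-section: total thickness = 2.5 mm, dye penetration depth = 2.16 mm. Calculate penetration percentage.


Penetration% = 2.16 / 2.5 x 100
Penetration = 86.4%


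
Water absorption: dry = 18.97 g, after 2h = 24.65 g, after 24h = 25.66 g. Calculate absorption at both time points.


WA (2h) = (24.65 - 18.97) / 18.97 x 100 = 29.9%
WA (24h) = (25.66 - 18.97) / 18.97 x 100 = 35.3%


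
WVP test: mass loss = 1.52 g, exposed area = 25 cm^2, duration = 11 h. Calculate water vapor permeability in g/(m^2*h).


WVP = mass_loss / (area x time) x 10000
WVP = 1.52 / (25 x 11) x 10000
WVP = 1.52 / 275 x 10000 = 55.27 g/(m^2*h)


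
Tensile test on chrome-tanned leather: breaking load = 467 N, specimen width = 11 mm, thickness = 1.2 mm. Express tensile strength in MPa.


35.38 MPa

Cross-section = 11 x 1.2 = 13.2 mm^2
TS = 467 / 13.2 = 35.38 MPa
(1 N/mm^2 = 1 MPa)


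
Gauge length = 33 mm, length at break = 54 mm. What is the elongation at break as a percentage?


Extension = 54 - 33 = 21 mm
Elongation = 21 / 33 x 100 = 63.6%


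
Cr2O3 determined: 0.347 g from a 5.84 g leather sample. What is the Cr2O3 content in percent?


5.94%


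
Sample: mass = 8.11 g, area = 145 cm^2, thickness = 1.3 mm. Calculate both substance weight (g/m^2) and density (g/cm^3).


SW = 8.11 / 145 x 10000 = 559.3 g/m^2
Volume = 145 x 1.3 / 10 = 18.85 cm^3
Density = 8.11 / 18.85 = 0.430 g/cm^3


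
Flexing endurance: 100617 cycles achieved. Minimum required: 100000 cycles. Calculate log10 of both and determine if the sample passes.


Achieved: log10 = 5.00
Required: log10 = 5.00
Passes: Yes


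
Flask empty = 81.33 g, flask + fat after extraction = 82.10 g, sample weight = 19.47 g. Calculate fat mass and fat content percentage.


Fat mass = 82.10 - 81.33 = 0.77 g
Fat% = 0.77 / 19.47 x 100 = 4.0%


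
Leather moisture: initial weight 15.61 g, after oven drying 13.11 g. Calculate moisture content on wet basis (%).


Moisture = 15.61 - 13.11 = 2.50 g
MC = 2.50 / 15.61 x 100 = 16.0%


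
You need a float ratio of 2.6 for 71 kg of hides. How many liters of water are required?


184.6 L

Water = hide weight x target ratio
Water = 71 x 2.6 = 184.6 L


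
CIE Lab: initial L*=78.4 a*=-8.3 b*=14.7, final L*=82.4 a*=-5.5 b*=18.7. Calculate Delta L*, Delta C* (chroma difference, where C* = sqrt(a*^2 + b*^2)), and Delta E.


Delta L* = 82.4 - 78.4 = 4.0
C1* = sqrt((-8.3)^2 + (14.7)^2) = 16.881
C2* = sqrt((-5.5)^2 + (18.7)^2) = 19.492
Delta C* = 19.492 - 16.881 = 2.61
Delta E = sqrt((4.0)^2 + (2.8)^2 + (4.0)^2) = 6.31


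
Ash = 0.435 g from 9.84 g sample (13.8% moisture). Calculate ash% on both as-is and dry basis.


As-is ash% = 0.435 / 9.84 x 100 = 4.42%
Dry mass = 9.84 x (100 - 13.8) / 100 = 8.48208 g
Dry-basis ash% = 0.435 / 8.48208 x 100 = 5.13%


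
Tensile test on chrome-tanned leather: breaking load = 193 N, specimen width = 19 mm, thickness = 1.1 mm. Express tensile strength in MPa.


9.23 MPa


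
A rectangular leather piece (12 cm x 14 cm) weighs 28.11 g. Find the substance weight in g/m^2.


1673.2 g/m^2

Area = 12 x 14 = 168 cm^2
SW = 28.11 / 168 x 10000 = 1673.2 g/m^2


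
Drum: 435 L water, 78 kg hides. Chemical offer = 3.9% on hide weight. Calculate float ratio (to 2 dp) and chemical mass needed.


Float ratio = 5.58
Chemical needed = 3.042 kg


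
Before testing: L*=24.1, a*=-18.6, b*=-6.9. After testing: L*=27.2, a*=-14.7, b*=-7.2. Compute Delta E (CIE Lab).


dL = 27.2 - 24.1 = 3.1
da = -14.7 - (-18.6) = 3.9
db = -7.2 - (-6.9) = -0.3
dE = sqrt((3.1)^2 + (3.9)^2 + (-0.3)^2) = 4.99


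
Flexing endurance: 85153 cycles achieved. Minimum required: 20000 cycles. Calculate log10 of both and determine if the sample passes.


Achieved: log10 = 4.93
Required: log10 = 4.30
Passes: Yes

log10(85153) = 4.93
log10(20000) = 4.30
Passes: Yes


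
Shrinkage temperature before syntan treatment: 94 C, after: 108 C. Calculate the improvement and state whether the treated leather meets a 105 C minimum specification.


Improvement = 108 - 94 = 14 C
Spec check: 108 C >= 105 C? Yes


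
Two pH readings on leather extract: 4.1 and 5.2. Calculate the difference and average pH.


Difference = 1.1
Average pH = 4.65

Difference = |4.1 - 5.2| = 1.1
Average = (4.1 + 5.2) / 2 = 4.65


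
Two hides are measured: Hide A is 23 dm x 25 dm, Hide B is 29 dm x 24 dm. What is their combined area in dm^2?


Hide A area = 23 x 25 = 575 dm^2
Hide B area = 29 x 24 = 696 dm^2
Total = 575 + 696 = 1271 dm^2


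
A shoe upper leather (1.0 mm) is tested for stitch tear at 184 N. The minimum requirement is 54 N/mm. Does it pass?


STS = 184.0 N/mm
Passes: Yes

STS = 184 / 1.0 = 184.0 N/mm
Minimum required: 54 N/mm
Passes: Yes


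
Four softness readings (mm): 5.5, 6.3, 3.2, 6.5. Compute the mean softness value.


5.38 mm


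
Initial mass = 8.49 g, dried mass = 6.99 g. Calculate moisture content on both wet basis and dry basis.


Wet basis = 17.7%
Dry basis = 21.5%


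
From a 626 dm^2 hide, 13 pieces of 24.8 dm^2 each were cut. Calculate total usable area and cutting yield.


Total usable = 13 x 24.8 = 322.4 dm^2
Yield = 322.4 / 626 x 100 = 51.5%


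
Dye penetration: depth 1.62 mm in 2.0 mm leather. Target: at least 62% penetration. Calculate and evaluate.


Penetration = 1.62 / 2.0 x 100 = 81.0%
Target: 62%
Meets target: Yes


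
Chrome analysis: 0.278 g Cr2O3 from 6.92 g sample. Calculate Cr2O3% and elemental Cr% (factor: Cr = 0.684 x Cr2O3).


Cr2O3% = 0.278 / 6.92 x 100 = 4.02%
Cr% = 4.02 x 0.684 = 2.75%


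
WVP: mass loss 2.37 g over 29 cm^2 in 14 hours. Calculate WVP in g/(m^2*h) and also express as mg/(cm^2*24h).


WVP = 2.37 / (29 x 14) x 10000 = 58.37 g/(m^2*h)
Mass loss in mg = 2.37 x 1000 = 2370 mg
Per cm^2 per 24h in mg: 2370 x 24 / (29 x 14) = 56880 / 406 = 140.10 mg/(cm^2*24h)


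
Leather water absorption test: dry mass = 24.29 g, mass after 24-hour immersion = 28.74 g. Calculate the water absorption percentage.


Water absorbed = 28.74 - 24.29 = 4.45 g
WA% = 4.45 / 24.29 x 100 = 18.3%


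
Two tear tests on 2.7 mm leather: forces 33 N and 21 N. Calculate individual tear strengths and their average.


Tear 1 = 12.2 N/mm
Tear 2 = 7.8 N/mm
Average = 10.0 N/mm


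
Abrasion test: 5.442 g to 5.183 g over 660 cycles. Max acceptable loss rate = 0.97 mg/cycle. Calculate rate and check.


Rate = 0.392 mg/cycle
Passes: Yes

Loss = 5.442 - 5.183 = 0.259 g
Rate = 0.259 g / 660 cycles x 1000 = 0.392 mg/cycle
Max = 0.97 mg/cycle
Passes: Yes


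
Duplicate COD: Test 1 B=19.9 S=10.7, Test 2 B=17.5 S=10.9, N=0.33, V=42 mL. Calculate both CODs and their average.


COD1 = 578.3 mg/L
COD2 = 414.9 mg/L
Average = 496.6 mg/L

COD1 = (19.9 - 10.7) x 0.33 x 8000 / 42 = 578.3 mg/L
COD2 = (17.5 - 10.9) x 0.33 x 8000 / 42 = 414.9 mg/L
Average = (578.3 + 414.9) / 2 = 496.6 mg/L


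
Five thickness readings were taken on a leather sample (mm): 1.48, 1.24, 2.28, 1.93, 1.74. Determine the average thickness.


1.73 mm

Sum = 1.48 + 1.24 + 2.28 + 1.93 + 1.74 = 8.67
Average = 8.67 / 5 = 1.73 mm


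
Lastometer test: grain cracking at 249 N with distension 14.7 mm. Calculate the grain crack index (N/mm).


Grain crack index = force / distension
Index = 249 / 14.7 = 16.9 N/mm


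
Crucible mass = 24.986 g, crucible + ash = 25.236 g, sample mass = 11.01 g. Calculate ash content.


Ash mass = 0.250 g
Ash content = 2.27%

Ash mass = 25.236 - 24.986 = 0.250 g
Ash% = 0.250 / 11.01 x 100 = 2.27%


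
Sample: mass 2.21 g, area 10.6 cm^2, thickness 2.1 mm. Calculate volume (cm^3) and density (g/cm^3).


Thickness in cm = 2.1 / 10 = 0.21 cm
Volume = 10.6 x 0.21 = 2.226 cm^3
Density = 2.21 / 2.226 = 0.993 g/cm^3


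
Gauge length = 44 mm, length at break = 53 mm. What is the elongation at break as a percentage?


20.5%


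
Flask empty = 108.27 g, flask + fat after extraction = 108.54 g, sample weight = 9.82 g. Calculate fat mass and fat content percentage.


Fat mass = 108.54 - 108.27 = 0.27 g
Fat% = 0.27 / 9.82 x 100 = 2.7%


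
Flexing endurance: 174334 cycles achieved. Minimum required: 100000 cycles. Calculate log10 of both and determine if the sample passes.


log10(174334) = 5.24
log10(100000) = 5.00
Passes: Yes


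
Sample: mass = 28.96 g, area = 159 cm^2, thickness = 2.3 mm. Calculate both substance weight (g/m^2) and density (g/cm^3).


SW = 28.96 / 159 x 10000 = 1821.4 g/m^2
Volume = 159 x 2.3 / 10 = 36.57 cm^3
Density = 28.96 / 36.57 = 0.792 g/cm^3


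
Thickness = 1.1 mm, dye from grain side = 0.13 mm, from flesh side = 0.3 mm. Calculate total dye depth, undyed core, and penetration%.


Total dyed = 0.13 + 0.3 = 0.43 mm
Undyed core = 1.1 - 0.43 = 0.67 mm
Penetration = 0.43 / 1.1 x 100 = 39.1%


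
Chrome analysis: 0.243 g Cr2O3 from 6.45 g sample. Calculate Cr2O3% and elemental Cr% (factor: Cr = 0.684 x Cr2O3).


Cr2O3 = 3.77%
Cr = 2.58%

Cr2O3% = 0.243 / 6.45 x 100 = 3.77%
Cr% = 3.77 x 0.684 = 2.58%


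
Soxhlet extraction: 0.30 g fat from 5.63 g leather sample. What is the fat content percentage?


Fat content = 0.30 / 5.63 x 100
Fat = 5.3%


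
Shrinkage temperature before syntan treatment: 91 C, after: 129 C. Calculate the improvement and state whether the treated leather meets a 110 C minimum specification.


Improvement = 129 - 91 = 38 C
Spec check: 129 C >= 110 C? Yes


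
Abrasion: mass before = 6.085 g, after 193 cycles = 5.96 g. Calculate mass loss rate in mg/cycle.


Mass loss = 6.085 - 5.96 = 0.125 g
Rate = 0.125 / 193 x 1000 = 0.648 mg/cycle


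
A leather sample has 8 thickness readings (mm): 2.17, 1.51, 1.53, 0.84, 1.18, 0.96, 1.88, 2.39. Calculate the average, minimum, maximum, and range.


Sum = 12.46
Average = 12.46 / 8 = 1.56 mm
Minimum = 0.84 mm
Maximum = 2.39 mm
Range = 2.39 - 0.84 = 1.55 mm


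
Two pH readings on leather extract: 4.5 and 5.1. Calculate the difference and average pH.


Difference = 0.6
Average pH = 4.80

Difference = |4.5 - 5.1| = 0.6
Average = (4.5 + 5.1) / 2 = 4.80


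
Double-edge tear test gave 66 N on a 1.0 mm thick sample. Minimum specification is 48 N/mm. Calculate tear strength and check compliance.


Tear strength = 66 / 1.0 = 66.0 N/mm
Required minimum = 48 N/mm
Compliant: Yes


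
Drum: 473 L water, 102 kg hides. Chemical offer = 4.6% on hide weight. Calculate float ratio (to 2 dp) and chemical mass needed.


Float ratio = 473 / 102 = 4.64
Chemical = 102 x 4.6 / 100 = 4.692 kg


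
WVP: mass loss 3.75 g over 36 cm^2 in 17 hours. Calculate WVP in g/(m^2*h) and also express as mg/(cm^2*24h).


WVP = 61.27 g/(m^2*h)
Daily rate = 147.06 mg/(cm^2*24h)

WVP = 3.75 / (36 x 17) x 10000 = 61.27 g/(m^2*h)
Mass loss in mg = 3.75 x 1000 = 3750 mg
Per cm^2 per 24h in mg: 3750 x 24 / (36 x 17) = 90000 / 612 = 147.06 mg/(cm^2*24h)


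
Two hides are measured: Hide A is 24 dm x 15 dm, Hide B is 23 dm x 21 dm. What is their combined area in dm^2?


843 dm^2

Hide A area = 24 x 15 = 360 dm^2
Hide B area = 23 x 21 = 483 dm^2
Total = 360 + 483 = 843 dm^2


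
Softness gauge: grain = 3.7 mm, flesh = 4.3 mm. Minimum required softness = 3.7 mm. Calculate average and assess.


Average softness = 4.00 mm
Meets requirement: Yes


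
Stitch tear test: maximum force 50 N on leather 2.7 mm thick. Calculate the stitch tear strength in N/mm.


Stitch tear strength = force / thickness
STS = 50 / 2.7 = 18.5 N/mm


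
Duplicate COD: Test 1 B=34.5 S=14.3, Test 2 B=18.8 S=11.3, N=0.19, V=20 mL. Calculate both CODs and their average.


COD1 = (34.5 - 14.3) x 0.19 x 8000 / 20 = 1535.2 mg/L
COD2 = (18.8 - 11.3) x 0.19 x 8000 / 20 = 570.0 mg/L
Average = (1535.2 + 570.0) / 2 = 1052.6 mg/L


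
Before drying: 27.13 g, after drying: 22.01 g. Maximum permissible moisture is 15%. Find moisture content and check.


MC = (27.13 - 22.01) / 27.13 x 100 = 18.9%
Maximum: 15%
Acceptable: No


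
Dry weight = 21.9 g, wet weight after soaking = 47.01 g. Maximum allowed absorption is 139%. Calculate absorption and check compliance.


Absorption = 114.7%
Compliant: Yes

WA = (47.01 - 21.9) / 21.9 x 100 = 114.7%
Maximum allowed: 139%
Compliant: Yes


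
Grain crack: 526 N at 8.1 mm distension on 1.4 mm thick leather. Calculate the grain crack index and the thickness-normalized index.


Crack index = 64.9 N/mm
Normalized index = 46.4 N/mm per mm

Crack index = 526 / 8.1 = 64.9 N/mm
Normalized = 64.9 / 1.4 = 46.4 N/mm per mm


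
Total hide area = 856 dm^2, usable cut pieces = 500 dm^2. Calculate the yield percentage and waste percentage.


Yield = 500 / 856 x 100 = 58.4%
Waste = 856 - 500 = 356 dm^2
Waste% = 100 - 58.4 = 41.6%


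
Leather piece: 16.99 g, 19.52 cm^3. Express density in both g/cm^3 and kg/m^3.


Density = 16.99 / 19.52 = 0.870 g/cm^3
Convert: 0.870 x 1000 = 870 kg/m^3


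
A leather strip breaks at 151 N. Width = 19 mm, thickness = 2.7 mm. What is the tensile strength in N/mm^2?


Cross-sectional area = 19 x 2.7 = 51.3 mm^2
Tensile strength = 151 / 51.3 = 2.94 N/mm^2


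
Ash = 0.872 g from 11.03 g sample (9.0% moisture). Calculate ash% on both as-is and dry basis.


As-is ash = 7.91%
Dry-basis ash = 8.69%


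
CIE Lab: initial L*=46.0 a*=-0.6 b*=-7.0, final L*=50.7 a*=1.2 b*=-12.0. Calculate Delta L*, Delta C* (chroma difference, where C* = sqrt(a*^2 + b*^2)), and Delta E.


Delta L* = 50.7 - 46.0 = 4.7
C1* = sqrt((-0.6)^2 + (-7.0)^2) = 7.026
C2* = sqrt((1.2)^2 + (-12.0)^2) = 12.060
Delta C* = 12.060 - 7.026 = 5.03
Delta E = sqrt((4.7)^2 + (1.8)^2 + (-5.0)^2) = 7.09


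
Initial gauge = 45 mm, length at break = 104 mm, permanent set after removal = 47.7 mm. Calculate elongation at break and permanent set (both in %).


Elongation at break = (104 - 45) / 45 x 100 = 131.1%
Permanent set = (47.7 - 45) / 45 x 100 = 6.0%


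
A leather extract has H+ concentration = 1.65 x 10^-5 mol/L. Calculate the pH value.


pH = 4.78


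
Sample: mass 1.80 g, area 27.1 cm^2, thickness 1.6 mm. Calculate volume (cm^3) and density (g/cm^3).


Volume = 4.336 cm^3
Density = 0.415 g/cm^3


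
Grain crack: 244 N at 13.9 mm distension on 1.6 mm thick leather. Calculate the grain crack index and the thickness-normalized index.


Crack index = 244 / 13.9 = 17.6 N/mm
Normalized = 17.6 / 1.6 = 11.0 N/mm per mm


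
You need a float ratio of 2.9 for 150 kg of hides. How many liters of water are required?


Water = hide weight x target ratio
Water = 150 x 2.9 = 435.0 L


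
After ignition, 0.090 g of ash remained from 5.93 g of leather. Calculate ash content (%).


Ash% = 0.090 / 5.93 x 100
Ash% = 1.52%


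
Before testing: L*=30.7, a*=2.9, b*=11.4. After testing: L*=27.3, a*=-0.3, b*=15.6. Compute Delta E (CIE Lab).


Delta E = 6.28

dL = 27.3 - 30.7 = -3.4
da = -0.3 - 2.9 = -3.2
db = 15.6 - 11.4 = 4.2
dE = sqrt((-3.4)^2 + (-3.2)^2 + (4.2)^2) = 6.28


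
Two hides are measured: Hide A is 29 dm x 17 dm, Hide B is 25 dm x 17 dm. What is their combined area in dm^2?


918 dm^2

Hide A area = 29 x 17 = 493 dm^2
Hide B area = 25 x 17 = 425 dm^2
Total = 493 + 425 = 918 dm^2


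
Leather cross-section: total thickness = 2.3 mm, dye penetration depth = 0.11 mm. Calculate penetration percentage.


Penetration% = 0.11 / 2.3 x 100
Penetration = 4.8%


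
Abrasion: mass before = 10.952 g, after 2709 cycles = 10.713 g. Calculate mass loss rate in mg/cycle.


0.088 mg/cycle

Mass loss = 10.952 - 10.713 = 0.239 g
Rate = 0.239 / 2709 x 1000 = 0.088 mg/cycle


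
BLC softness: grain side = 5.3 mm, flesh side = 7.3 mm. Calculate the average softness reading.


6.30 mm


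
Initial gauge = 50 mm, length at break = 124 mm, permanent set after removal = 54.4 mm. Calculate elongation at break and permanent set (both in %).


Elongation at break = 148.0%
Permanent set = 8.8%

Elongation at break = (124 - 50) / 50 x 100 = 148.0%
Permanent set = (54.4 - 50) / 50 x 100 = 8.8%


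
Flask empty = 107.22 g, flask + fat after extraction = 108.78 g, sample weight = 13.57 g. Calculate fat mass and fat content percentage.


Fat mass = 108.78 - 107.22 = 1.56 g
Fat% = 1.56 / 13.57 x 100 = 11.5%
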